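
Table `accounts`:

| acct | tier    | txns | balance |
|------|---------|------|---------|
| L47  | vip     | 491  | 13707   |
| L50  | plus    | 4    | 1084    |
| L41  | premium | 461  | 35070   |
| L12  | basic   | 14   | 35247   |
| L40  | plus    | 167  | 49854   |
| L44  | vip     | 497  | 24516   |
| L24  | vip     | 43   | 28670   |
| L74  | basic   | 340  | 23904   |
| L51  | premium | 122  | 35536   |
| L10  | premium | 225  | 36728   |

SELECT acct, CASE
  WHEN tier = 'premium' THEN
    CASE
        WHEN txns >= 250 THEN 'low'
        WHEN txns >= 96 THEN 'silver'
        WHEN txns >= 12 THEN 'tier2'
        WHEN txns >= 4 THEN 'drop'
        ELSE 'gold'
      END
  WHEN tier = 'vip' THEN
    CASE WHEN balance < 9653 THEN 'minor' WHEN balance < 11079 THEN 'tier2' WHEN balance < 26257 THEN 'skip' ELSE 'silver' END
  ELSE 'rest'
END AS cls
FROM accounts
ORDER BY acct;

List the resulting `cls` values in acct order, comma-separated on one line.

silver, rest, silver, rest, low, skip, skip, rest, silver, rest

acct=L10: tier='premium' → inner[txns >= 96] → silver
acct=L12: tier='basic' → outer ELSE → rest
acct=L24: tier='vip' → inner[ELSE] → silver
acct=L40: tier='plus' → outer ELSE → rest
acct=L41: tier='premium' → inner[txns >= 250] → low
acct=L44: tier='vip' → inner[balance < 26257] → skip
acct=L47: tier='vip' → inner[balance < 26257] → skip
acct=L50: tier='plus' → outer ELSE → rest
acct=L51: tier='premium' → inner[txns >= 96] → silver
acct=L74: tier='basic' → outer ELSE → rest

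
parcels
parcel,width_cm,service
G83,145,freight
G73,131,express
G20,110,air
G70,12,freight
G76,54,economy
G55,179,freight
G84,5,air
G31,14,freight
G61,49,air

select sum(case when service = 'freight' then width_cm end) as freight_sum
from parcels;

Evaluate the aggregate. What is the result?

350

parcel=G83: ✓ → 145
parcel=G73: ✗
parcel=G20: ✗
parcel=G70: ✓ → 12
parcel=G76: ✗
parcel=G55: ✓ → 179
parcel=G84: ✗
parcel=G31: ✓ → 14
parcel=G61: ✗
freight_sum = 145 + 12 + 179 + 14 = 350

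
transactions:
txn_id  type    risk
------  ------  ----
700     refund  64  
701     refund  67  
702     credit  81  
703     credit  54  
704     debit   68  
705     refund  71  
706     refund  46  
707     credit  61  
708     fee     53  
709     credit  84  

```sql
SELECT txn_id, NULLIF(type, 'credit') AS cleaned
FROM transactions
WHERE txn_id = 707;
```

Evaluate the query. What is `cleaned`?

NULL

txn_id = 707: type=credit, risk=61.
type=credit vs credit: equal → NULL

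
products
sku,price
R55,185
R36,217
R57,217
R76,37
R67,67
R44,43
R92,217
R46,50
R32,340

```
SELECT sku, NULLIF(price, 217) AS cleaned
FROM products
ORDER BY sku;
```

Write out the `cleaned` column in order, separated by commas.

340, NULL, 43, 50, 185, NULL, 67, 37, NULL

sku=R32: price=340 vs 217: differ → 340
sku=R36: price=217 vs 217: equal → NULL
sku=R44: price=43 vs 217: differ → 43
sku=R46: price=50 vs 217: differ → 50
sku=R55: price=185 vs 217: differ → 185
sku=R57: price=217 vs 217: equal → NULL
sku=R67: price=67 vs 217: differ → 67
sku=R76: price=37 vs 217: differ → 37
sku=R92: price=217 vs 217: equal → NULL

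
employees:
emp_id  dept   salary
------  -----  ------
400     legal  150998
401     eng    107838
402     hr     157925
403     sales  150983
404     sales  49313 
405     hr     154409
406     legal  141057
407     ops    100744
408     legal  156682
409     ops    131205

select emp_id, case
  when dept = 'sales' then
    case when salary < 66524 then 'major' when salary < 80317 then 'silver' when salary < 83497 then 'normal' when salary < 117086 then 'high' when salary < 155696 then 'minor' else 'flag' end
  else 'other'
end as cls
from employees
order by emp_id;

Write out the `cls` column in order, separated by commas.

other, other, other, minor, major, other, other, other, other, other

emp_id=400: dept='legal' → outer ELSE → other
emp_id=401: dept='eng' → outer ELSE → other
emp_id=402: dept='hr' → outer ELSE → other
emp_id=403: dept='sales' → inner[salary < 155696] → minor
emp_id=404: dept='sales' → inner[salary < 66524] → major
emp_id=405: dept='hr' → outer ELSE → other
emp_id=406: dept='legal' → outer ELSE → other
emp_id=407: dept='ops' → outer ELSE → other
emp_id=408: dept='legal' → outer ELSE → other
emp_id=409: dept='ops' → outer ELSE → other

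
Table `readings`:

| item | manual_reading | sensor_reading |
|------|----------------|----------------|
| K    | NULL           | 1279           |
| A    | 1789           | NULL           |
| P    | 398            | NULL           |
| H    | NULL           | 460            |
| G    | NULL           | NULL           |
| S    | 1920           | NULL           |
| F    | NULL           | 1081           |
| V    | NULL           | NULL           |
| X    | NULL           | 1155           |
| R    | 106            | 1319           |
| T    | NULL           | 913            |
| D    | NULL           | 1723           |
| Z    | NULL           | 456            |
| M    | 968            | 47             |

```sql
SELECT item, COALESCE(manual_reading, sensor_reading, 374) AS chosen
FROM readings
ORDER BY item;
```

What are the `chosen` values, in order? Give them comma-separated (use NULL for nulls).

1789, 1723, 1081, 374, 460, 1279, 968, 398, 106, 1920, 913, 374, 1155, 456

item=A: manual_reading=1789 → 1789
item=D: manual_reading=NULL, sensor_reading=1723 → 1723
item=F: manual_reading=NULL, sensor_reading=1081 → 1081
item=G: manual_reading=NULL, sensor_reading=NULL, → literal 374 → 374
item=H: manual_reading=NULL, sensor_reading=460 → 460
item=K: manual_reading=NULL, sensor_reading=1279 → 1279
item=M: manual_reading=968 → 968
item=P: manual_reading=398 → 398
item=R: manual_reading=106 → 106
item=S: manual_reading=1920 → 1920
item=T: manual_reading=NULL, sensor_reading=913 → 913
item=V: manual_reading=NULL, sensor_reading=NULL, → literal 374 → 374
item=X: manual_reading=NULL, sensor_reading=1155 → 1155
item=Z: manual_reading=NULL, sensor_reading=456 → 456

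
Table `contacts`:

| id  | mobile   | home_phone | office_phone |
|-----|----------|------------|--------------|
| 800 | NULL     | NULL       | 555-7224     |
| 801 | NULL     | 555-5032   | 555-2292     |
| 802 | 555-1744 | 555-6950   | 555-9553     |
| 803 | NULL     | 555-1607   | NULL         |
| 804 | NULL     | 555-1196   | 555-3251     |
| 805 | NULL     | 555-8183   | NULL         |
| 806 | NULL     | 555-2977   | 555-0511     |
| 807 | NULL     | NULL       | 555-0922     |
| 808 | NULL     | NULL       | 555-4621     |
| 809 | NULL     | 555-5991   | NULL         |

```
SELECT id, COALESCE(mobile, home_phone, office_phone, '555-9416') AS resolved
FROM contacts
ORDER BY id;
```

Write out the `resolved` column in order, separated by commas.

id=800: mobile=NULL, home_phone=NULL, office_phone=555-7224 → 555-7224
id=801: mobile=NULL, home_phone=555-5032 → 555-5032
id=802: mobile=555-1744 → 555-1744
id=803: mobile=NULL, home_phone=555-1607 → 555-1607
id=804: mobile=NULL, home_phone=555-1196 → 555-1196
id=805: mobile=NULL, home_phone=555-8183 → 555-8183
id=806: mobile=NULL, home_phone=555-2977 → 555-2977
id=807: mobile=NULL, home_phone=NULL, office_phone=555-0922 → 555-0922
id=808: mobile=NULL, home_phone=NULL, office_phone=555-4621 → 555-4621
id=809: mobile=NULL, home_phone=555-5991 → 555-5991

555-7224, 555-5032, 555-1744, 555-1607, 555-1196, 555-8183, 555-2977, 555-0922, 555-4621, 555-5991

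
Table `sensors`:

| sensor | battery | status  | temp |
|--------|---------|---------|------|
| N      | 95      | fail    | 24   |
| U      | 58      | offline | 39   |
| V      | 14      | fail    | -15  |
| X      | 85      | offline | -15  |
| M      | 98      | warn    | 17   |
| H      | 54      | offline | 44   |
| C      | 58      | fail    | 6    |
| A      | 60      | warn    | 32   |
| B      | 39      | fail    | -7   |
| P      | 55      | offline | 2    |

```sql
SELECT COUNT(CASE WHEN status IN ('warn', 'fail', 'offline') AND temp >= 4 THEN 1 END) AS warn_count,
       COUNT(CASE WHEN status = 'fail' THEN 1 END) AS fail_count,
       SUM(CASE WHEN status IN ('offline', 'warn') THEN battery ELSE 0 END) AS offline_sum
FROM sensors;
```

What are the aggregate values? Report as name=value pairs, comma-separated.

warn_count=6, fail_count=4, offline_sum=410

[warn_count: status IN ('warn', 'fail', 'offline') AND temp >= 4]
sensor=N: ✓ → 1
sensor=U: ✓ → 1
sensor=V: ✗
sensor=X: ✗
sensor=M: ✓ → 1
sensor=H: ✓ → 1
sensor=C: ✓ → 1
sensor=A: ✓ → 1
sensor=B: ✗
sensor=P: ✗
warn_count = COUNT(1, 1, 1, 1, 1, 1) = 6
—
[fail_count: status = 'fail']
sensor=N: ✓ → 1
sensor=U: ✗
sensor=V: ✓ → 1
sensor=X: ✗
sensor=M: ✗
sensor=H: ✗
sensor=C: ✓ → 1
sensor=A: ✗
sensor=B: ✓ → 1
sensor=P: ✗
fail_count = COUNT(1, 1, 1, 1) = 4
—
[offline_sum: status IN ('offline', 'warn')]
sensor=N: ✗
sensor=U: ✓ → 58
sensor=V: ✗
sensor=X: ✓ → 85
sensor=M: ✓ → 98
sensor=H: ✓ → 54
sensor=C: ✗
sensor=A: ✓ → 60
sensor=B: ✗
sensor=P: ✓ → 55
offline_sum = 58 + 85 + 98 + 54 + 60 + 55 = 410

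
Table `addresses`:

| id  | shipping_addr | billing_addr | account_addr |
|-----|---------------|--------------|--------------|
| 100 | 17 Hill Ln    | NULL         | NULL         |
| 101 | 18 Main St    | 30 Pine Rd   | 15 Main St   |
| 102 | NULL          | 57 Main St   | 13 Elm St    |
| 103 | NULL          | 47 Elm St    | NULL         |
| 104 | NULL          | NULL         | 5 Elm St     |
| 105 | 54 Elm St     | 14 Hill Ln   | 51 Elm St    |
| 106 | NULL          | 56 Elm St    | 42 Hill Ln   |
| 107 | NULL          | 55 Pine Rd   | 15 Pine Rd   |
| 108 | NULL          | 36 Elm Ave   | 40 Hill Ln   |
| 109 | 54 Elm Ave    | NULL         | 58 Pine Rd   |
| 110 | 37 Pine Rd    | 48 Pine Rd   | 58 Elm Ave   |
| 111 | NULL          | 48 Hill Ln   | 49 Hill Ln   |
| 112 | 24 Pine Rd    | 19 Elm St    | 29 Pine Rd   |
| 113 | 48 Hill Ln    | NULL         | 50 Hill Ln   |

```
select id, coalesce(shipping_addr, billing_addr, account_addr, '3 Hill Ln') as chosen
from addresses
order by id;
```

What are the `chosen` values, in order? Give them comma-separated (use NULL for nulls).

17 Hill Ln, 18 Main St, 57 Main St, 47 Elm St, 5 Elm St, 54 Elm St, 56 Elm St, 55 Pine Rd, 36 Elm Ave, 54 Elm Ave, 37 Pine Rd, 48 Hill Ln, 24 Pine Rd, 48 Hill Ln

id=100: shipping_addr=17 Hill Ln → 17 Hill Ln
id=101: shipping_addr=18 Main St → 18 Main St
id=102: shipping_addr=NULL, billing_addr=57 Main St → 57 Main St
id=103: shipping_addr=NULL, billing_addr=47 Elm St → 47 Elm St
id=104: shipping_addr=NULL, billing_addr=NULL, account_addr=5 Elm St → 5 Elm St
id=105: shipping_addr=54 Elm St → 54 Elm St
id=106: shipping_addr=NULL, billing_addr=56 Elm St → 56 Elm St
id=107: shipping_addr=NULL, billing_addr=55 Pine Rd → 55 Pine Rd
id=108: shipping_addr=NULL, billing_addr=36 Elm Ave → 36 Elm Ave
id=109: shipping_addr=54 Elm Ave → 54 Elm Ave
id=110: shipping_addr=37 Pine Rd → 37 Pine Rd
id=111: shipping_addr=NULL, billing_addr=48 Hill Ln → 48 Hill Ln
id=112: shipping_addr=24 Pine Rd → 24 Pine Rd
id=113: shipping_addr=48 Hill Ln → 48 Hill Ln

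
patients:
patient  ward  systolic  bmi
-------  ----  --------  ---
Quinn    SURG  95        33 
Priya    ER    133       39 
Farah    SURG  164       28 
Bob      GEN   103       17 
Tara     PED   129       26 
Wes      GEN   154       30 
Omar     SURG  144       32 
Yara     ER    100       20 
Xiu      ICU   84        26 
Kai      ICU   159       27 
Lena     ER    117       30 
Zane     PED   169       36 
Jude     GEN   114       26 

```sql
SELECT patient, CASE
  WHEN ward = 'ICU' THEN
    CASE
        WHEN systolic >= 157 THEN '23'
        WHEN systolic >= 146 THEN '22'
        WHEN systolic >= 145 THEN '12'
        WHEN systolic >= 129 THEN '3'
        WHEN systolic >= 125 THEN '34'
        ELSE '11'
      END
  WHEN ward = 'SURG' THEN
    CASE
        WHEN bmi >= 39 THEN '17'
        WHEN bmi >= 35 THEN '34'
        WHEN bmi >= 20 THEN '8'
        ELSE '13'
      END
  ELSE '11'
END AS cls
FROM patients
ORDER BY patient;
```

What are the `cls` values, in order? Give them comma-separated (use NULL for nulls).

patient=Bob: ward='GEN' → outer ELSE → 11
patient=Farah: ward='SURG' → inner[bmi >= 20] → 8
patient=Jude: ward='GEN' → outer ELSE → 11
patient=Kai: ward='ICU' → inner[systolic >= 157] → 23
patient=Lena: ward='ER' → outer ELSE → 11
patient=Omar: ward='SURG' → inner[bmi >= 20] → 8
patient=Priya: ward='ER' → outer ELSE → 11
patient=Quinn: ward='SURG' → inner[bmi >= 20] → 8
patient=Tara: ward='PED' → outer ELSE → 11
patient=Wes: ward='GEN' → outer ELSE → 11
patient=Xiu: ward='ICU' → inner[ELSE] → 11
patient=Yara: ward='ER' → outer ELSE → 11
patient=Zane: ward='PED' → outer ELSE → 11

11, 8, 11, 23, 11, 8, 11, 8, 11, 11, 11, 11, 11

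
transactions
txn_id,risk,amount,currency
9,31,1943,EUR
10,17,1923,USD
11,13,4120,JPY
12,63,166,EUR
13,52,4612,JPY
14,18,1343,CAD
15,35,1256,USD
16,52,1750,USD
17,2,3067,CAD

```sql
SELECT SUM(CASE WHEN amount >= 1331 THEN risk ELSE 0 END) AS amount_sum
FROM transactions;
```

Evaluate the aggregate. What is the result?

txn_id=9: ✓ → 31
txn_id=10: ✓ → 17
txn_id=11: ✓ → 13
txn_id=12: ✗
txn_id=13: ✓ → 52
txn_id=14: ✓ → 18
txn_id=15: ✗
txn_id=16: ✓ → 52
txn_id=17: ✓ → 2
amount_sum = 31 + 17 + 13 + 52 + 18 + 52 + 2 = 185

185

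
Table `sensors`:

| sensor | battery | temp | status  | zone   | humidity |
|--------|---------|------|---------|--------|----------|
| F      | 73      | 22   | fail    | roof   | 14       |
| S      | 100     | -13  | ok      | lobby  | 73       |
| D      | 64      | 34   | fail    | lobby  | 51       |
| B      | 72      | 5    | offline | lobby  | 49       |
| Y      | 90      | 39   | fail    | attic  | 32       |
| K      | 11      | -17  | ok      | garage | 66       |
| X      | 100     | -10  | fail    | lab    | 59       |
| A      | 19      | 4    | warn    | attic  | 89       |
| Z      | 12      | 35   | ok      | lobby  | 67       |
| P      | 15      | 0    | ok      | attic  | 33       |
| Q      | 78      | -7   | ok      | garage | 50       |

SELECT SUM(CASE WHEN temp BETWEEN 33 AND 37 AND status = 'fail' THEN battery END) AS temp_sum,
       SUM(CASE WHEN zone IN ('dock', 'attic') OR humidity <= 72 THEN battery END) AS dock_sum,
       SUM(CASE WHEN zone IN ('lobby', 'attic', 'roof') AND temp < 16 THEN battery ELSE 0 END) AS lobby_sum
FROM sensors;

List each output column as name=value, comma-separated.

[temp_sum: temp BETWEEN 33 AND 37 AND status = 'fail']
sensor=F: ✗
sensor=S: ✗
sensor=D: ✓ → 64
sensor=B: ✗
sensor=Y: ✗
sensor=K: ✗
sensor=X: ✗
sensor=A: ✗
sensor=Z: ✗
sensor=P: ✗
sensor=Q: ✗
temp_sum = 64
—
[dock_sum: zone IN ('dock', 'attic') OR humidity <= 72]
sensor=F: ✓ → 73
sensor=S: ✗
sensor=D: ✓ → 64
sensor=B: ✓ → 72
sensor=Y: ✓ → 90
sensor=K: ✓ → 11
sensor=X: ✓ → 100
sensor=A: ✓ → 19
sensor=Z: ✓ → 12
sensor=P: ✓ → 15
sensor=Q: ✓ → 78
dock_sum = 73 + 64 + 72 + 90 + 11 + 100 + 19 + 12 + 15 + 78 = 534
—
[lobby_sum: zone IN ('lobby', 'attic', 'roof') AND temp < 16]
sensor=F: ✗
sensor=S: ✓ → 100
sensor=D: ✗
sensor=B: ✓ → 72
sensor=Y: ✗
sensor=K: ✗
sensor=X: ✗
sensor=A: ✓ → 19
sensor=Z: ✗
sensor=P: ✓ → 15
sensor=Q: ✗
lobby_sum = 100 + 72 + 19 + 15 = 206

temp_sum=64, dock_sum=534, lobby_sum=206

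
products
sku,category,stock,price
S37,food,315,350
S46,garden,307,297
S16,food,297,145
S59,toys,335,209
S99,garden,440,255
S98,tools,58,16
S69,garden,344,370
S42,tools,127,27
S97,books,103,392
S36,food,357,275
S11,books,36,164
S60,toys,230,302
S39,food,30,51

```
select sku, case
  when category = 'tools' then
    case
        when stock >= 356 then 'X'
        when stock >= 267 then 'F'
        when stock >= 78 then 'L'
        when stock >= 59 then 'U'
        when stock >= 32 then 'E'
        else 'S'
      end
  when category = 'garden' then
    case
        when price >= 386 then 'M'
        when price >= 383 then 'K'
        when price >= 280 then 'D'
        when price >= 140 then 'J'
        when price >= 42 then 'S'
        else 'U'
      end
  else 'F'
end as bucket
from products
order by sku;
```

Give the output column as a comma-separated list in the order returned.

F, F, F, F, F, L, D, F, F, D, F, E, J

sku=S11: category='books' → outer ELSE → F
sku=S16: category='food' → outer ELSE → F
sku=S36: category='food' → outer ELSE → F
sku=S37: category='food' → outer ELSE → F
sku=S39: category='food' → outer ELSE → F
sku=S42: category='tools' → inner[stock >= 78] → L
sku=S46: category='garden' → inner[price >= 280] → D
sku=S59: category='toys' → outer ELSE → F
sku=S60: category='toys' → outer ELSE → F
sku=S69: category='garden' → inner[price >= 280] → D
sku=S97: category='books' → outer ELSE → F
sku=S98: category='tools' → inner[stock >= 32] → E
sku=S99: category='garden' → inner[price >= 140] → J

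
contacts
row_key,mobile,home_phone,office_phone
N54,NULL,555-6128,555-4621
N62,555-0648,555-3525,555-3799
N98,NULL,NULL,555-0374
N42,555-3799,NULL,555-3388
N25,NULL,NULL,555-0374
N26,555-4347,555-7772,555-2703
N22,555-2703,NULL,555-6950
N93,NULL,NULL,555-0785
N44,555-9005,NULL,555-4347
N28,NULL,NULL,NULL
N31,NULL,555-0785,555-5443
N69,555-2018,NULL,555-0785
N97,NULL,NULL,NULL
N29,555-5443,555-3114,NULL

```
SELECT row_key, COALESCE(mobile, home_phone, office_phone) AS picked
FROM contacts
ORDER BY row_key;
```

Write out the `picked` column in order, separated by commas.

555-2703, 555-0374, 555-4347, NULL, 555-5443, 555-0785, 555-3799, 555-9005, 555-6128, 555-0648, 555-2018, 555-0785, NULL, 555-0374

row_key=N22: mobile=555-2703 → 555-2703
row_key=N25: mobile=NULL, home_phone=NULL, office_phone=555-0374 → 555-0374
row_key=N26: mobile=555-4347 → 555-4347
row_key=N28: mobile=NULL, home_phone=NULL, office_phone=NULL (all NULL) → NULL
row_key=N29: mobile=555-5443 → 555-5443
row_key=N31: mobile=NULL, home_phone=555-0785 → 555-0785
row_key=N42: mobile=555-3799 → 555-3799
row_key=N44: mobile=555-9005 → 555-9005
row_key=N54: mobile=NULL, home_phone=555-6128 → 555-6128
row_key=N62: mobile=555-0648 → 555-0648
row_key=N69: mobile=555-2018 → 555-2018
row_key=N93: mobile=NULL, home_phone=NULL, office_phone=555-0785 → 555-0785
row_key=N97: mobile=NULL, home_phone=NULL, office_phone=NULL (all NULL) → NULL
row_key=N98: mobile=NULL, home_phone=NULL, office_phone=555-0374 → 555-0374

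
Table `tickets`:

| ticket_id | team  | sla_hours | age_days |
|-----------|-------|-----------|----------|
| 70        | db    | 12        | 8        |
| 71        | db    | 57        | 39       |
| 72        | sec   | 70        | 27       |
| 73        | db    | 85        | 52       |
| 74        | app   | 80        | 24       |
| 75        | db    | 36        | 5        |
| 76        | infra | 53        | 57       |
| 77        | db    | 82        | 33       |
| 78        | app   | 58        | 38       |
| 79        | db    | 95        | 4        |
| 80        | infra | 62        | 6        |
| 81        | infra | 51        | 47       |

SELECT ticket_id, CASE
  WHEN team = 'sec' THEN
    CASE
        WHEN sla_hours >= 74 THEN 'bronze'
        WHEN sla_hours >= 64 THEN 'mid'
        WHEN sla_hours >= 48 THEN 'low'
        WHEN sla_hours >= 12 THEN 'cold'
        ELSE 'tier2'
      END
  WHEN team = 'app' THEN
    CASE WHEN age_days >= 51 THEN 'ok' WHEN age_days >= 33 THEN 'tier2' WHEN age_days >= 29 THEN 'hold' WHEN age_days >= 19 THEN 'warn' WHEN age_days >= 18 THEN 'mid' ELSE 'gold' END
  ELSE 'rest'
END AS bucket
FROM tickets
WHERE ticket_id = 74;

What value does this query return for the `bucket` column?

ticket_id = 74: team=app, sla_hours=80, age_days=24.
team='app' → inner[age_days >= 19] → warn

warn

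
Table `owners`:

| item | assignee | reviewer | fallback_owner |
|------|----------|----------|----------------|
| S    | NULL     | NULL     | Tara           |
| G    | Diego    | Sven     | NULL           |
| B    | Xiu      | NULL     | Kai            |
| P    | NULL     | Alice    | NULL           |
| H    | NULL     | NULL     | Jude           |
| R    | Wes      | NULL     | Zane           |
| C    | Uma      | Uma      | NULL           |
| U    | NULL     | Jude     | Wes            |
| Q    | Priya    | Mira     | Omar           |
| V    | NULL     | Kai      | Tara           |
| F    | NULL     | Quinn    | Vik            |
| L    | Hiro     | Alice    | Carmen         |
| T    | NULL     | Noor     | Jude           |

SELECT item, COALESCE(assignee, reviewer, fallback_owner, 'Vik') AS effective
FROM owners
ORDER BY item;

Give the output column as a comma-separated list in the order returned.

item=B: assignee=Xiu → Xiu
item=C: assignee=Uma → Uma
item=F: assignee=NULL, reviewer=Quinn → Quinn
item=G: assignee=Diego → Diego
item=H: assignee=NULL, reviewer=NULL, fallback_owner=Jude → Jude
item=L: assignee=Hiro → Hiro
item=P: assignee=NULL, reviewer=Alice → Alice
item=Q: assignee=Priya → Priya
item=R: assignee=Wes → Wes
item=S: assignee=NULL, reviewer=NULL, fallback_owner=Tara → Tara
item=T: assignee=NULL, reviewer=Noor → Noor
item=U: assignee=NULL, reviewer=Jude → Jude
item=V: assignee=NULL, reviewer=Kai → Kai

Xiu, Uma, Quinn, Diego, Jude, Hiro, Alice, Priya, Wes, Tara, Noor, Jude, Kai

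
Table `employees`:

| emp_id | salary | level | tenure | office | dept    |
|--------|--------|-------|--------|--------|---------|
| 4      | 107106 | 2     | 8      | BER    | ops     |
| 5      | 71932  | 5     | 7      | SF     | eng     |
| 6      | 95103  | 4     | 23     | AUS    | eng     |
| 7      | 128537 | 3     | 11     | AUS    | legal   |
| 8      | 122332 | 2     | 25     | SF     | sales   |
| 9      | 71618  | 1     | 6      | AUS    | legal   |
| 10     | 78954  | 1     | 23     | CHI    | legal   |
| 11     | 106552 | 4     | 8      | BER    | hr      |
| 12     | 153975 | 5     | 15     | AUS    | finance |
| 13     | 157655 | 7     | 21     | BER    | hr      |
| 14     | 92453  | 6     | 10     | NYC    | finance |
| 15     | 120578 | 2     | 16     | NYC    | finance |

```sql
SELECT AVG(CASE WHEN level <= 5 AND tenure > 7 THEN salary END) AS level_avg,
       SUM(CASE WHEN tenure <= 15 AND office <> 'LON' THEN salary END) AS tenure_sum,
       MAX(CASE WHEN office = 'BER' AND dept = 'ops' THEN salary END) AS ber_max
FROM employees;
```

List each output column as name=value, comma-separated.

level_avg=114142.125, tenure_sum=732173, ber_max=107106

[level_avg: level <= 5 AND tenure > 7]
emp_id=4: ✓ → 107106
emp_id=5: ✗
emp_id=6: ✓ → 95103
emp_id=7: ✓ → 128537
emp_id=8: ✓ → 122332
emp_id=9: ✗
emp_id=10: ✓ → 78954
emp_id=11: ✓ → 106552
emp_id=12: ✓ → 153975
emp_id=13: ✗
emp_id=14: ✗
emp_id=15: ✓ → 120578
level_avg = (107106 + 95103 + 128537 + 122332 + 78954 + 106552 + 153975 + 120578) / 8 = 114142.125
—
[tenure_sum: tenure <= 15 AND office <> 'LON']
emp_id=4: ✓ → 107106
emp_id=5: ✓ → 71932
emp_id=6: ✗
emp_id=7: ✓ → 128537
emp_id=8: ✗
emp_id=9: ✓ → 71618
emp_id=10: ✗
emp_id=11: ✓ → 106552
emp_id=12: ✓ → 153975
emp_id=13: ✗
emp_id=14: ✓ → 92453
emp_id=15: ✗
tenure_sum = 107106 + 71932 + 128537 + 71618 + 106552 + 153975 + 92453 = 732173
—
[ber_max: office = 'BER' AND dept = 'ops']
emp_id=4: ✓ → 107106
emp_id=5: ✗
emp_id=6: ✗
emp_id=7: ✗
emp_id=8: ✗
emp_id=9: ✗
emp_id=10: ✗
emp_id=11: ✗
emp_id=12: ✗
emp_id=13: ✗
emp_id=14: ✗
emp_id=15: ✗
ber_max = MAX(107106) = 107106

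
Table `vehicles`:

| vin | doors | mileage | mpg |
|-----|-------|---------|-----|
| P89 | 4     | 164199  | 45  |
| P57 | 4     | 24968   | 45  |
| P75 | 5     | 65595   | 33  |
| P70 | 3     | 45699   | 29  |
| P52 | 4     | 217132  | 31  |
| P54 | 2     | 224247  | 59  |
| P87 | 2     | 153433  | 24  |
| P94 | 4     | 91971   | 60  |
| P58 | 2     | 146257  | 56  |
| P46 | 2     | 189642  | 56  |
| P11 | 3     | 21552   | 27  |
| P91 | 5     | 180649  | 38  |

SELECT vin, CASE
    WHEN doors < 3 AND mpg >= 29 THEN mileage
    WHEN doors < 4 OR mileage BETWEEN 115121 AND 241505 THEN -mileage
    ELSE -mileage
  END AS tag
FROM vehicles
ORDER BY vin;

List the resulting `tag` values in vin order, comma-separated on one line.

vin=P11: doors < 4 OR mileage BETWEEN 115121 AND 241505 → -21552
vin=P46: doors < 3 AND mpg >= 29 → 189642
vin=P52: doors < 4 OR mileage BETWEEN 115121 AND 241505 → -217132
vin=P54: doors < 3 AND mpg >= 29 → 224247
vin=P57: ELSE → -24968
vin=P58: doors < 3 AND mpg >= 29 → 146257
vin=P70: doors < 4 OR mileage BETWEEN 115121 AND 241505 → -45699
vin=P75: ELSE → -65595
vin=P87: doors < 4 OR mileage BETWEEN 115121 AND 241505 → -153433
vin=P89: doors < 4 OR mileage BETWEEN 115121 AND 241505 → -164199
vin=P91: doors < 4 OR mileage BETWEEN 115121 AND 241505 → -180649
vin=P94: ELSE → -91971

-21552, 189642, -217132, 224247, -24968, 146257, -45699, -65595, -153433, -164199, -180649, -91971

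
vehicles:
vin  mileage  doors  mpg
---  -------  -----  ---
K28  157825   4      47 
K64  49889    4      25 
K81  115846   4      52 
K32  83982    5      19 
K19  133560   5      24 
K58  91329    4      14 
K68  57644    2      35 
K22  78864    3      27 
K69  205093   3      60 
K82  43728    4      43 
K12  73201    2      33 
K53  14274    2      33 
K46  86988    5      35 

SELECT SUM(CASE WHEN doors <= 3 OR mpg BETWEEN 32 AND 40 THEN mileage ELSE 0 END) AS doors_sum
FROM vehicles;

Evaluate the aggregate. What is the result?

vin=K28: ✗
vin=K64: ✗
vin=K81: ✗
vin=K32: ✗
vin=K19: ✗
vin=K58: ✗
vin=K68: ✓ → 57644
vin=K22: ✓ → 78864
vin=K69: ✓ → 205093
vin=K82: ✗
vin=K12: ✓ → 73201
vin=K53: ✓ → 14274
vin=K46: ✓ → 86988
doors_sum = 57644 + 78864 + 205093 + 73201 + 14274 + 86988 = 516064

516064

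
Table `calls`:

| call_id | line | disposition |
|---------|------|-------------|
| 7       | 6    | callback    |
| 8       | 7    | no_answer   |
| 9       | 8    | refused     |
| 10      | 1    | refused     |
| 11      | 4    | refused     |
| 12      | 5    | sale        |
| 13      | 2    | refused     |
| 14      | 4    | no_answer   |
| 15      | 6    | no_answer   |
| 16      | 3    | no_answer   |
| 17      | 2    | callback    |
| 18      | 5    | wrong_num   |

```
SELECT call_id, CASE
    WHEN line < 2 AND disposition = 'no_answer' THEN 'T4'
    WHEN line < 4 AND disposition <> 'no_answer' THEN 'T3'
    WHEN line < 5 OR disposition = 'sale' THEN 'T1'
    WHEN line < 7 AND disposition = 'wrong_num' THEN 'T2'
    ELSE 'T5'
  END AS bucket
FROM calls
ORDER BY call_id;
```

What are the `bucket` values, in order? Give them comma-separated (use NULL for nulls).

call_id=7: ELSE → T5
call_id=8: ELSE → T5
call_id=9: ELSE → T5
call_id=10: line < 4 AND disposition <> 'no_answer' → T3
call_id=11: line < 5 OR disposition = 'sale' → T1
call_id=12: line < 5 OR disposition = 'sale' → T1
call_id=13: line < 4 AND disposition <> 'no_answer' → T3
call_id=14: line < 5 OR disposition = 'sale' → T1
call_id=15: ELSE → T5
call_id=16: line < 5 OR disposition = 'sale' → T1
call_id=17: line < 4 AND disposition <> 'no_answer' → T3
call_id=18: line < 7 AND disposition = 'wrong_num' → T2

T5, T5, T5, T3, T1, T1, T3, T1, T5, T1, T3, T2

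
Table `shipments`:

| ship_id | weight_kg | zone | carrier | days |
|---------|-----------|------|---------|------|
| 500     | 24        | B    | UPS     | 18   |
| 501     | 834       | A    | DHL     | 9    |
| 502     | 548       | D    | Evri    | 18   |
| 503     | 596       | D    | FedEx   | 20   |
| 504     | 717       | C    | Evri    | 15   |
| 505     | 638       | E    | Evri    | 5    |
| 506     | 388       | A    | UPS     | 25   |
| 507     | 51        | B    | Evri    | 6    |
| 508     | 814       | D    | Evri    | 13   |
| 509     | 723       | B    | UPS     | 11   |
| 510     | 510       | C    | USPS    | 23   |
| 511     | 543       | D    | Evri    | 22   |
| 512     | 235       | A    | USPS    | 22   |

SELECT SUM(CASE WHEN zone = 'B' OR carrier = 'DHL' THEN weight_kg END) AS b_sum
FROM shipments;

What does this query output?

ship_id=500: ✓ → 24
ship_id=501: ✓ → 834
ship_id=502: ✗
ship_id=503: ✗
ship_id=504: ✗
ship_id=505: ✗
ship_id=506: ✗
ship_id=507: ✓ → 51
ship_id=508: ✗
ship_id=509: ✓ → 723
ship_id=510: ✗
ship_id=511: ✗
ship_id=512: ✗
b_sum = 24 + 834 + 51 + 723 = 1632

1632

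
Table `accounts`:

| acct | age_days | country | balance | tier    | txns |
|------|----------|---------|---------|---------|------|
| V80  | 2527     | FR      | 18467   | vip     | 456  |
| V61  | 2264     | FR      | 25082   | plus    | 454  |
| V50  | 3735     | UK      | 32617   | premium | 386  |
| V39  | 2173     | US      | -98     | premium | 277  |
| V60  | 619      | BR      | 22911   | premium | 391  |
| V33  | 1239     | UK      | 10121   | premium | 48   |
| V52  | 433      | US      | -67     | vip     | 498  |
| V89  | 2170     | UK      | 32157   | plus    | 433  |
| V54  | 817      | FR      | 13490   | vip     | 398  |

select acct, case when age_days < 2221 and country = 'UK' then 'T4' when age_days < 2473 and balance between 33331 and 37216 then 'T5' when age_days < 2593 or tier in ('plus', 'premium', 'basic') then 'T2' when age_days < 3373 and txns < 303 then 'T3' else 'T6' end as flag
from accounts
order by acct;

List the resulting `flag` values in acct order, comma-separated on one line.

T4, T2, T2, T2, T2, T2, T2, T2, T4

acct=V33: age_days < 2221 and country = 'UK' → T4
acct=V39: age_days < 2593 or tier in ('plus', 'premium', 'basic') → T2
acct=V50: age_days < 2593 or tier in ('plus', 'premium', 'basic') → T2
acct=V52: age_days < 2593 or tier in ('plus', 'premium', 'basic') → T2
acct=V54: age_days < 2593 or tier in ('plus', 'premium', 'basic') → T2
acct=V60: age_days < 2593 or tier in ('plus', 'premium', 'basic') → T2
acct=V61: age_days < 2593 or tier in ('plus', 'premium', 'basic') → T2
acct=V80: age_days < 2593 or tier in ('plus', 'premium', 'basic') → T2
acct=V89: age_days < 2221 and country = 'UK' → T4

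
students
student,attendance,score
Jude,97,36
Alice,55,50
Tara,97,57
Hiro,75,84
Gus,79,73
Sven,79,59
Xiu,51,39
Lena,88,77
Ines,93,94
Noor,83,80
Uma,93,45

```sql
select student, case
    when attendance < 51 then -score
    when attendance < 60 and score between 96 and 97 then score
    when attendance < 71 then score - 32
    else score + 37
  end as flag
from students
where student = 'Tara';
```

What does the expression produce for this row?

94

student = Tara: attendance=97, score=57.
attendance < 51 → false
attendance < 60 and score between 96 and 97 → false
attendance < 71 → false
No prior WHEN matched → ELSE → 94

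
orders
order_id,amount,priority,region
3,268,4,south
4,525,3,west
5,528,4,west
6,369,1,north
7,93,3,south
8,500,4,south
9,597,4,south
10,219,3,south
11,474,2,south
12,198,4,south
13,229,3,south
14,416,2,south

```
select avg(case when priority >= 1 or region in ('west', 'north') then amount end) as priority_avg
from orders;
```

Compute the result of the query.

order_id=3: ✓ → 268
order_id=4: ✓ → 525
order_id=5: ✓ → 528
order_id=6: ✓ → 369
order_id=7: ✓ → 93
order_id=8: ✓ → 500
order_id=9: ✓ → 597
order_id=10: ✓ → 219
order_id=11: ✓ → 474
order_id=12: ✓ → 198
order_id=13: ✓ → 229
order_id=14: ✓ → 416
priority_avg = (268 + 525 + 528 + 369 + 93 + 500 + 597 + 219 + 474 + 198 + 229 + 416) / 12 = 368

368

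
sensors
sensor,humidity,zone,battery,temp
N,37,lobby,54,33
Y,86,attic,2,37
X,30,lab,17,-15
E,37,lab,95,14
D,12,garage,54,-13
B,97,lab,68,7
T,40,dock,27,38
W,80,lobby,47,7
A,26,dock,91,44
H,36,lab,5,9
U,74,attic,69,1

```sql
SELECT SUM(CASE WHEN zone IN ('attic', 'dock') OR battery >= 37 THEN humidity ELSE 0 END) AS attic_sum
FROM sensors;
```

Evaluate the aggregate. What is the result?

489

sensor=N: ✓ → 37
sensor=Y: ✓ → 86
sensor=X: ✗
sensor=E: ✓ → 37
sensor=D: ✓ → 12
sensor=B: ✓ → 97
sensor=T: ✓ → 40
sensor=W: ✓ → 80
sensor=A: ✓ → 26
sensor=H: ✗
sensor=U: ✓ → 74
attic_sum = 37 + 86 + 37 + 12 + 97 + 40 + 80 + 26 + 74 = 489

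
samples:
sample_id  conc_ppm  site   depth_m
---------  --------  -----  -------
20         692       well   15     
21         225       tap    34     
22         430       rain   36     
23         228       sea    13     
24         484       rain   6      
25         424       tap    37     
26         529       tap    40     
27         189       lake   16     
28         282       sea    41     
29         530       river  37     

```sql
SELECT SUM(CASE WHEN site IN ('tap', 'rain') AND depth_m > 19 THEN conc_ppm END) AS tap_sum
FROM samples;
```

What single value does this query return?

1608

sample_id=20: ✗
sample_id=21: ✓ → 225
sample_id=22: ✓ → 430
sample_id=23: ✗
sample_id=24: ✗
sample_id=25: ✓ → 424
sample_id=26: ✓ → 529
sample_id=27: ✗
sample_id=28: ✗
sample_id=29: ✗
tap_sum = 225 + 430 + 424 + 529 = 1608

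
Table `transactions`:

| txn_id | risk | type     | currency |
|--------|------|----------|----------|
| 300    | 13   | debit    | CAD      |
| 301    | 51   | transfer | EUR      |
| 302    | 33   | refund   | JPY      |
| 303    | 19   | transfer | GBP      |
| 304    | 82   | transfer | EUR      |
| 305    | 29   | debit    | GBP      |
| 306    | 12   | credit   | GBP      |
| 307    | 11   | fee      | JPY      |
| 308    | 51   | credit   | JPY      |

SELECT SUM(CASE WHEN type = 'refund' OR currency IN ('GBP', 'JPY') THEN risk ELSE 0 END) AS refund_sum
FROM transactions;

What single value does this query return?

txn_id=300: ✗
txn_id=301: ✗
txn_id=302: ✓ → 33
txn_id=303: ✓ → 19
txn_id=304: ✗
txn_id=305: ✓ → 29
txn_id=306: ✓ → 12
txn_id=307: ✓ → 11
txn_id=308: ✓ → 51
refund_sum = 33 + 19 + 29 + 12 + 11 + 51 = 155

155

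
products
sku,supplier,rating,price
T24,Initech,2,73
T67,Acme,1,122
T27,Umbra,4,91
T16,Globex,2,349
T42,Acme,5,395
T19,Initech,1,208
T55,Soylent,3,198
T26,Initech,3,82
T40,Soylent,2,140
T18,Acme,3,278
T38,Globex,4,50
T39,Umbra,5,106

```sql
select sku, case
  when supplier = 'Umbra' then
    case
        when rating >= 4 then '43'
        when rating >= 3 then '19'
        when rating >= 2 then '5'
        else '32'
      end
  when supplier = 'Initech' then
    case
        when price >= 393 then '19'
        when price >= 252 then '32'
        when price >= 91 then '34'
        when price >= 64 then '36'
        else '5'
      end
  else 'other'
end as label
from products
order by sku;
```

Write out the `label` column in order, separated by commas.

sku=T16: supplier='Globex' → outer ELSE → other
sku=T18: supplier='Acme' → outer ELSE → other
sku=T19: supplier='Initech' → inner[price >= 91] → 34
sku=T24: supplier='Initech' → inner[price >= 64] → 36
sku=T26: supplier='Initech' → inner[price >= 64] → 36
sku=T27: supplier='Umbra' → inner[rating >= 4] → 43
sku=T38: supplier='Globex' → outer ELSE → other
sku=T39: supplier='Umbra' → inner[rating >= 4] → 43
sku=T40: supplier='Soylent' → outer ELSE → other
sku=T42: supplier='Acme' → outer ELSE → other
sku=T55: supplier='Soylent' → outer ELSE → other
sku=T67: supplier='Acme' → outer ELSE → other

other, other, 34, 36, 36, 43, other, 43, other, other, other, other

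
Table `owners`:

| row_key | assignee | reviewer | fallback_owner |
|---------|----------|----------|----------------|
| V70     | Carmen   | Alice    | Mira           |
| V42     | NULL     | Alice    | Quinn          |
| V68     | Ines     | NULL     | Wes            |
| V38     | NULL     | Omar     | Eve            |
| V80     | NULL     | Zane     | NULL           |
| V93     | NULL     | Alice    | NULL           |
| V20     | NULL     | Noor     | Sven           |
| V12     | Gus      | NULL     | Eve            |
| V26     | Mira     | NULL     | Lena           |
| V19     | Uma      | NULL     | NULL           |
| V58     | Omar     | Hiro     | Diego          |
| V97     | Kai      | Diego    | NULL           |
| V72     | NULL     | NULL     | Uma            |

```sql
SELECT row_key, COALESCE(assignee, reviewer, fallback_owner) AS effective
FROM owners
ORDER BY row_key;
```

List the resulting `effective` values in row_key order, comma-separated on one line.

row_key=V12: assignee=Gus → Gus
row_key=V19: assignee=Uma → Uma
row_key=V20: assignee=NULL, reviewer=Noor → Noor
row_key=V26: assignee=Mira → Mira
row_key=V38: assignee=NULL, reviewer=Omar → Omar
row_key=V42: assignee=NULL, reviewer=Alice → Alice
row_key=V58: assignee=Omar → Omar
row_key=V68: assignee=Ines → Ines
row_key=V70: assignee=Carmen → Carmen
row_key=V72: assignee=NULL, reviewer=NULL, fallback_owner=Uma → Uma
row_key=V80: assignee=NULL, reviewer=Zane → Zane
row_key=V93: assignee=NULL, reviewer=Alice → Alice
row_key=V97: assignee=Kai → Kai

Gus, Uma, Noor, Mira, Omar, Alice, Omar, Ines, Carmen, Uma, Zane, Alice, Kai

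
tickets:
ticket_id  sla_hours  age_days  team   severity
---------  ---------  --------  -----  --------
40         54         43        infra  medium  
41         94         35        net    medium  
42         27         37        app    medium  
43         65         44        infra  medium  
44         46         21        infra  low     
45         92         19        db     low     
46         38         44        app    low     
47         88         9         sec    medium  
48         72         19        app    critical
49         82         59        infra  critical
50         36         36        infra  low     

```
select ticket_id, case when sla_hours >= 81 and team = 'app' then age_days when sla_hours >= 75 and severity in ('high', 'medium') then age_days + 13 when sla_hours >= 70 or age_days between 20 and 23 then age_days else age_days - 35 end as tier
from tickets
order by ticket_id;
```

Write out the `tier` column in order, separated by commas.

8, 48, 2, 9, 21, 19, 9, 22, 19, 59, 1

ticket_id=40: ELSE → 8
ticket_id=41: sla_hours >= 75 and severity in ('high', 'medium') → 48
ticket_id=42: ELSE → 2
ticket_id=43: ELSE → 9
ticket_id=44: sla_hours >= 70 or age_days between 20 and 23 → 21
ticket_id=45: sla_hours >= 70 or age_days between 20 and 23 → 19
ticket_id=46: ELSE → 9
ticket_id=47: sla_hours >= 75 and severity in ('high', 'medium') → 22
ticket_id=48: sla_hours >= 70 or age_days between 20 and 23 → 19
ticket_id=49: sla_hours >= 70 or age_days between 20 and 23 → 59
ticket_id=50: ELSE → 1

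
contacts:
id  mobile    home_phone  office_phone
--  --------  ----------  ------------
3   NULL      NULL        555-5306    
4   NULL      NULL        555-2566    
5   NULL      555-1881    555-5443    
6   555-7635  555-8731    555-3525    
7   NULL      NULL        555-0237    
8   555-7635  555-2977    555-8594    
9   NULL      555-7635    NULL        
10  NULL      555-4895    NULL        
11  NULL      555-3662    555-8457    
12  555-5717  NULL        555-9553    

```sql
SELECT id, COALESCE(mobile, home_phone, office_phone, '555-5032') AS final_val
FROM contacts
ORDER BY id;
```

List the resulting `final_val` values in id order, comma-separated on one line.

id=3: mobile=NULL, home_phone=NULL, office_phone=555-5306 → 555-5306
id=4: mobile=NULL, home_phone=NULL, office_phone=555-2566 → 555-2566
id=5: mobile=NULL, home_phone=555-1881 → 555-1881
id=6: mobile=555-7635 → 555-7635
id=7: mobile=NULL, home_phone=NULL, office_phone=555-0237 → 555-0237
id=8: mobile=555-7635 → 555-7635
id=9: mobile=NULL, home_phone=555-7635 → 555-7635
id=10: mobile=NULL, home_phone=555-4895 → 555-4895
id=11: mobile=NULL, home_phone=555-3662 → 555-3662
id=12: mobile=555-5717 → 555-5717

555-5306, 555-2566, 555-1881, 555-7635, 555-0237, 555-7635, 555-7635, 555-4895, 555-3662, 555-5717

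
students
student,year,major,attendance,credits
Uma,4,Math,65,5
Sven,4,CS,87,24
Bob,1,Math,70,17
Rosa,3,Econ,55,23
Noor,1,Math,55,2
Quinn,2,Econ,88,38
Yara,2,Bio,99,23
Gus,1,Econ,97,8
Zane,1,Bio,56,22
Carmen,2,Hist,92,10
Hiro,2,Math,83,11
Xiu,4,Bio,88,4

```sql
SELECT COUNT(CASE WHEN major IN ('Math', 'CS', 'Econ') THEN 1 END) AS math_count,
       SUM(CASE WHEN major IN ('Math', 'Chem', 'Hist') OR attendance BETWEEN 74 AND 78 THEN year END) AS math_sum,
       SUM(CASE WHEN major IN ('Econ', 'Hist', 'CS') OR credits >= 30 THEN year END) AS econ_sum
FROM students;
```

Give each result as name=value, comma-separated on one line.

math_count=8, math_sum=10, econ_sum=12

[math_count: major IN ('Math', 'CS', 'Econ')]
student=Uma: ✓ → 1
student=Sven: ✓ → 1
student=Bob: ✓ → 1
student=Rosa: ✓ → 1
student=Noor: ✓ → 1
student=Quinn: ✓ → 1
student=Yara: ✗
student=Gus: ✓ → 1
student=Zane: ✗
student=Carmen: ✗
student=Hiro: ✓ → 1
student=Xiu: ✗
math_count = COUNT(1, 1, 1, 1, 1, 1, 1, 1) = 8
—
[math_sum: major IN ('Math', 'Chem', 'Hist') OR attendance BETWEEN 74 AND 78]
student=Uma: ✓ → 4
student=Sven: ✗
student=Bob: ✓ → 1
student=Rosa: ✗
student=Noor: ✓ → 1
student=Quinn: ✗
student=Yara: ✗
student=Gus: ✗
student=Zane: ✗
student=Carmen: ✓ → 2
student=Hiro: ✓ → 2
student=Xiu: ✗
math_sum = 4 + 1 + 1 + 2 + 2 = 10
—
[econ_sum: major IN ('Econ', 'Hist', 'CS') OR credits >= 30]
student=Uma: ✗
student=Sven: ✓ → 4
student=Bob: ✗
student=Rosa: ✓ → 3
student=Noor: ✗
student=Quinn: ✓ → 2
student=Yara: ✗
student=Gus: ✓ → 1
student=Zane: ✗
student=Carmen: ✓ → 2
student=Hiro: ✗
student=Xiu: ✗
econ_sum = 4 + 3 + 2 + 1 + 2 = 12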